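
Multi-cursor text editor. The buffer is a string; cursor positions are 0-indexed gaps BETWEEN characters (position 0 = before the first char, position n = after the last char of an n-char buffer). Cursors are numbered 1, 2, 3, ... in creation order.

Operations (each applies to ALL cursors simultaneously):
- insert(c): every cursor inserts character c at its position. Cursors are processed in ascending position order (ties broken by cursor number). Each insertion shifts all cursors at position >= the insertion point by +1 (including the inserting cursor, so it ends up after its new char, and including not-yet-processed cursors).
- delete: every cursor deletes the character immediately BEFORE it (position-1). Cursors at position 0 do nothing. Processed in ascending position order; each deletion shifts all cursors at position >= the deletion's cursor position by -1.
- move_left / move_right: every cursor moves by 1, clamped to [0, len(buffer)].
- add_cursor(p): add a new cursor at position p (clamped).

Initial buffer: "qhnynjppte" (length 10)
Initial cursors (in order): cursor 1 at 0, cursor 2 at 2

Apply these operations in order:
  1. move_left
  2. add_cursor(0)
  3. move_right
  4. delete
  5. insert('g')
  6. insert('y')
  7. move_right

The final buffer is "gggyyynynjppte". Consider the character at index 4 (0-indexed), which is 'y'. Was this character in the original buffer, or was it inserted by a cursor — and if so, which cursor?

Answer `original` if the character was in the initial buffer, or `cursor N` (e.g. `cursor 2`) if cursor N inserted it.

Answer: cursor 2

Derivation:
After op 1 (move_left): buffer="qhnynjppte" (len 10), cursors c1@0 c2@1, authorship ..........
After op 2 (add_cursor(0)): buffer="qhnynjppte" (len 10), cursors c1@0 c3@0 c2@1, authorship ..........
After op 3 (move_right): buffer="qhnynjppte" (len 10), cursors c1@1 c3@1 c2@2, authorship ..........
After op 4 (delete): buffer="nynjppte" (len 8), cursors c1@0 c2@0 c3@0, authorship ........
After op 5 (insert('g')): buffer="gggnynjppte" (len 11), cursors c1@3 c2@3 c3@3, authorship 123........
After op 6 (insert('y')): buffer="gggyyynynjppte" (len 14), cursors c1@6 c2@6 c3@6, authorship 123123........
After op 7 (move_right): buffer="gggyyynynjppte" (len 14), cursors c1@7 c2@7 c3@7, authorship 123123........
Authorship (.=original, N=cursor N): 1 2 3 1 2 3 . . . . . . . .
Index 4: author = 2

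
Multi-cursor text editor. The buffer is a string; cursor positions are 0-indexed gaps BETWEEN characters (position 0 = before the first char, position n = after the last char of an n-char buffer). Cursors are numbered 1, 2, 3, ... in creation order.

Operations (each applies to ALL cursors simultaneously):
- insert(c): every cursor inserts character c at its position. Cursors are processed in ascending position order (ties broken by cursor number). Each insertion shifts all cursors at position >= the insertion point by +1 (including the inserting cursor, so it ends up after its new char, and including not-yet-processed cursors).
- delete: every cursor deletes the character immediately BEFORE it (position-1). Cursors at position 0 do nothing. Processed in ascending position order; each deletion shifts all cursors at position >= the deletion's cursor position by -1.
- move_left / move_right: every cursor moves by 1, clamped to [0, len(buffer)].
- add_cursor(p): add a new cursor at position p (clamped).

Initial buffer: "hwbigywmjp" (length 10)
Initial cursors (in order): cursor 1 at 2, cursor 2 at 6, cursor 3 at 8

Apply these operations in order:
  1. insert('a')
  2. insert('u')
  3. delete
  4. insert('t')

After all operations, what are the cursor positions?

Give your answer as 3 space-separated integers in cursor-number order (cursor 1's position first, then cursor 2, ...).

Answer: 4 10 14

Derivation:
After op 1 (insert('a')): buffer="hwabigyawmajp" (len 13), cursors c1@3 c2@8 c3@11, authorship ..1....2..3..
After op 2 (insert('u')): buffer="hwaubigyauwmaujp" (len 16), cursors c1@4 c2@10 c3@14, authorship ..11....22..33..
After op 3 (delete): buffer="hwabigyawmajp" (len 13), cursors c1@3 c2@8 c3@11, authorship ..1....2..3..
After op 4 (insert('t')): buffer="hwatbigyatwmatjp" (len 16), cursors c1@4 c2@10 c3@14, authorship ..11....22..33..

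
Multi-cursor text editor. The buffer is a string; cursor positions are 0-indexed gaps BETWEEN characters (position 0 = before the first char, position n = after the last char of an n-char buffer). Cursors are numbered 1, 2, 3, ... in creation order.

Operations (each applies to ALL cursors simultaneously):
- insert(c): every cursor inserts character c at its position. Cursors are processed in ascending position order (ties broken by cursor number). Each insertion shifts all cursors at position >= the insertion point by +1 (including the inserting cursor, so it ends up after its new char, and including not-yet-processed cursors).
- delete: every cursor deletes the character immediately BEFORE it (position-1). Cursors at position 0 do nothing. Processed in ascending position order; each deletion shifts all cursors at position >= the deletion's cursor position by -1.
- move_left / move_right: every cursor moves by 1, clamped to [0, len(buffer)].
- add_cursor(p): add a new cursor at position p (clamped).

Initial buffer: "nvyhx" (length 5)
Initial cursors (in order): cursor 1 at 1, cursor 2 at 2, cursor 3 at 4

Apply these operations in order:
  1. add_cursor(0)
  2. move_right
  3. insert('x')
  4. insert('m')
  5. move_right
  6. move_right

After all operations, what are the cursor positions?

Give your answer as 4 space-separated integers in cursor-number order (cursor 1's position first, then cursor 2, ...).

Answer: 8 11 13 5

Derivation:
After op 1 (add_cursor(0)): buffer="nvyhx" (len 5), cursors c4@0 c1@1 c2@2 c3@4, authorship .....
After op 2 (move_right): buffer="nvyhx" (len 5), cursors c4@1 c1@2 c2@3 c3@5, authorship .....
After op 3 (insert('x')): buffer="nxvxyxhxx" (len 9), cursors c4@2 c1@4 c2@6 c3@9, authorship .4.1.2..3
After op 4 (insert('m')): buffer="nxmvxmyxmhxxm" (len 13), cursors c4@3 c1@6 c2@9 c3@13, authorship .44.11.22..33
After op 5 (move_right): buffer="nxmvxmyxmhxxm" (len 13), cursors c4@4 c1@7 c2@10 c3@13, authorship .44.11.22..33
After op 6 (move_right): buffer="nxmvxmyxmhxxm" (len 13), cursors c4@5 c1@8 c2@11 c3@13, authorship .44.11.22..33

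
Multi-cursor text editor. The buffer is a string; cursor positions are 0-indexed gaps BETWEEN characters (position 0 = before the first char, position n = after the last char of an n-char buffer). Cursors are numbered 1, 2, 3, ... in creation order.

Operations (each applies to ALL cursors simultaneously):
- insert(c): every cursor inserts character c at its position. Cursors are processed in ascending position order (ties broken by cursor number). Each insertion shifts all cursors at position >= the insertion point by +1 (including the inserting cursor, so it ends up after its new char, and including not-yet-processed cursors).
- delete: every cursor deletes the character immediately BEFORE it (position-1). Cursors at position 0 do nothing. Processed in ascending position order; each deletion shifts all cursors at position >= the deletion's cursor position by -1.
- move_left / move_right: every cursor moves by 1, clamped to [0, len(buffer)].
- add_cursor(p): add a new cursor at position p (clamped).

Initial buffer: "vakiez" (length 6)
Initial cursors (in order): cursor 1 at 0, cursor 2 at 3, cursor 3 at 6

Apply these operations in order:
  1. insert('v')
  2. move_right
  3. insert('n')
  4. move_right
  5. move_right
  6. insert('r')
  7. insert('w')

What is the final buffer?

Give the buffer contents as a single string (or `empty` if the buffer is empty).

After op 1 (insert('v')): buffer="vvakviezv" (len 9), cursors c1@1 c2@5 c3@9, authorship 1...2...3
After op 2 (move_right): buffer="vvakviezv" (len 9), cursors c1@2 c2@6 c3@9, authorship 1...2...3
After op 3 (insert('n')): buffer="vvnakvinezvn" (len 12), cursors c1@3 c2@8 c3@12, authorship 1.1..2.2..33
After op 4 (move_right): buffer="vvnakvinezvn" (len 12), cursors c1@4 c2@9 c3@12, authorship 1.1..2.2..33
After op 5 (move_right): buffer="vvnakvinezvn" (len 12), cursors c1@5 c2@10 c3@12, authorship 1.1..2.2..33
After op 6 (insert('r')): buffer="vvnakrvinezrvnr" (len 15), cursors c1@6 c2@12 c3@15, authorship 1.1..12.2..2333
After op 7 (insert('w')): buffer="vvnakrwvinezrwvnrw" (len 18), cursors c1@7 c2@14 c3@18, authorship 1.1..112.2..223333

Answer: vvnakrwvinezrwvnrw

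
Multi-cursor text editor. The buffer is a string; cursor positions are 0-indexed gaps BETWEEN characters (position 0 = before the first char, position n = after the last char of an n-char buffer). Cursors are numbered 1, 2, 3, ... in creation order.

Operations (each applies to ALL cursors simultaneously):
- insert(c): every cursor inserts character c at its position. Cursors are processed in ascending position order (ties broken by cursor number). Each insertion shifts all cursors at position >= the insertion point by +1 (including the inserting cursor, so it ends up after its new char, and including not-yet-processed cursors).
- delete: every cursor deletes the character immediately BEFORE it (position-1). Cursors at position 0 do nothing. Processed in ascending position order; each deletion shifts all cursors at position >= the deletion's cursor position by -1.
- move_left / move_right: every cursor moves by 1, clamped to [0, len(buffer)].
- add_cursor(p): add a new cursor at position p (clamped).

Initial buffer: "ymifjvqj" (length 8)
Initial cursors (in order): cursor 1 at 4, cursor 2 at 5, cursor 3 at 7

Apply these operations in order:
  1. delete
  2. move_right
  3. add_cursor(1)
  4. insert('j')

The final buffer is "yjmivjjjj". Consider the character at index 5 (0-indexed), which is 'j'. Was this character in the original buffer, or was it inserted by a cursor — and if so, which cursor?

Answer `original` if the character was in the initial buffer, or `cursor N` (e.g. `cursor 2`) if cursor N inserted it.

Answer: cursor 1

Derivation:
After op 1 (delete): buffer="ymivj" (len 5), cursors c1@3 c2@3 c3@4, authorship .....
After op 2 (move_right): buffer="ymivj" (len 5), cursors c1@4 c2@4 c3@5, authorship .....
After op 3 (add_cursor(1)): buffer="ymivj" (len 5), cursors c4@1 c1@4 c2@4 c3@5, authorship .....
After op 4 (insert('j')): buffer="yjmivjjjj" (len 9), cursors c4@2 c1@7 c2@7 c3@9, authorship .4...12.3
Authorship (.=original, N=cursor N): . 4 . . . 1 2 . 3
Index 5: author = 1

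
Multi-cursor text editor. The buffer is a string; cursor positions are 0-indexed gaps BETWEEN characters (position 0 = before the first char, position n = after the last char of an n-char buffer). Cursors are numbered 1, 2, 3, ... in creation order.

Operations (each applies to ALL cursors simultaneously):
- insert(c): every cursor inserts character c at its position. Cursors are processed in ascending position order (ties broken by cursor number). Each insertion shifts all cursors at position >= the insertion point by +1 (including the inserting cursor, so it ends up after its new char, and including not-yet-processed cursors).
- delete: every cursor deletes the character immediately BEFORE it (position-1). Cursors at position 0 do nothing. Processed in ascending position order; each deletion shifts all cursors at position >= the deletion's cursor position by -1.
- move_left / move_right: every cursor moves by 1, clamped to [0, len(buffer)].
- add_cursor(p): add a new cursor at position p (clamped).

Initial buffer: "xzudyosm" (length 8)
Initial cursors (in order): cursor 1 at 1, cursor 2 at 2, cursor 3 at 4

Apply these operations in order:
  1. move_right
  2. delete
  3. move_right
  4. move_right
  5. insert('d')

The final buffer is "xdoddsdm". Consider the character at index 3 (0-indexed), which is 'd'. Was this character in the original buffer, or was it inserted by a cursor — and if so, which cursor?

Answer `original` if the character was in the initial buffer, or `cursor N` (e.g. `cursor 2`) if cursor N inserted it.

Answer: cursor 1

Derivation:
After op 1 (move_right): buffer="xzudyosm" (len 8), cursors c1@2 c2@3 c3@5, authorship ........
After op 2 (delete): buffer="xdosm" (len 5), cursors c1@1 c2@1 c3@2, authorship .....
After op 3 (move_right): buffer="xdosm" (len 5), cursors c1@2 c2@2 c3@3, authorship .....
After op 4 (move_right): buffer="xdosm" (len 5), cursors c1@3 c2@3 c3@4, authorship .....
After op 5 (insert('d')): buffer="xdoddsdm" (len 8), cursors c1@5 c2@5 c3@7, authorship ...12.3.
Authorship (.=original, N=cursor N): . . . 1 2 . 3 .
Index 3: author = 1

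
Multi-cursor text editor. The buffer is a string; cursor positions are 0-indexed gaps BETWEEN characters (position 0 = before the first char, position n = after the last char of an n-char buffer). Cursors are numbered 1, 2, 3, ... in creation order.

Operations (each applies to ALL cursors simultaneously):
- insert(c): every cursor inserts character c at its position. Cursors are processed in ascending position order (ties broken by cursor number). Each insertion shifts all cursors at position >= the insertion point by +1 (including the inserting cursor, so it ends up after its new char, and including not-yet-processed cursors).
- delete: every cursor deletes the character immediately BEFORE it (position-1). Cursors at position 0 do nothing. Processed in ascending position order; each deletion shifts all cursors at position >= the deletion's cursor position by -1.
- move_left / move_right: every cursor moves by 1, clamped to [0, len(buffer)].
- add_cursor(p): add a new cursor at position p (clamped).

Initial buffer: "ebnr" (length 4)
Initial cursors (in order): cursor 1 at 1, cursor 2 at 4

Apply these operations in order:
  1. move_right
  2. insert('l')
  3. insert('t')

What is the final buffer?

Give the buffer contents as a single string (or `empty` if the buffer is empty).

After op 1 (move_right): buffer="ebnr" (len 4), cursors c1@2 c2@4, authorship ....
After op 2 (insert('l')): buffer="eblnrl" (len 6), cursors c1@3 c2@6, authorship ..1..2
After op 3 (insert('t')): buffer="ebltnrlt" (len 8), cursors c1@4 c2@8, authorship ..11..22

Answer: ebltnrlt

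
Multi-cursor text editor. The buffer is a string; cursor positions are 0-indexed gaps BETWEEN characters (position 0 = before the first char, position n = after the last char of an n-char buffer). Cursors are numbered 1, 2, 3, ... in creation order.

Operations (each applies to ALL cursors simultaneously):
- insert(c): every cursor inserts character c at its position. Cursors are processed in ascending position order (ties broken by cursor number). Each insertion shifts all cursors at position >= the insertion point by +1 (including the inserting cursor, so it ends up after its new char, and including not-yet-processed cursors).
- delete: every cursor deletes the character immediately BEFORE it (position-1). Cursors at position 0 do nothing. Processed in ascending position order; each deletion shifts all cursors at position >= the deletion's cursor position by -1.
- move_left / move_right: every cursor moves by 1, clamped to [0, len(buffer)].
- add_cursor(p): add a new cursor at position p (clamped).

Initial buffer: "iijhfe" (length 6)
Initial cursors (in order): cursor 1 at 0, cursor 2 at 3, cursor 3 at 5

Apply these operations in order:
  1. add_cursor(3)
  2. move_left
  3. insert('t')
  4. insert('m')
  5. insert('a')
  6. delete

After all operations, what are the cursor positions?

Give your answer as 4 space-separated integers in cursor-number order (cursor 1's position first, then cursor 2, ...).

Answer: 2 8 12 8

Derivation:
After op 1 (add_cursor(3)): buffer="iijhfe" (len 6), cursors c1@0 c2@3 c4@3 c3@5, authorship ......
After op 2 (move_left): buffer="iijhfe" (len 6), cursors c1@0 c2@2 c4@2 c3@4, authorship ......
After op 3 (insert('t')): buffer="tiittjhtfe" (len 10), cursors c1@1 c2@5 c4@5 c3@8, authorship 1..24..3..
After op 4 (insert('m')): buffer="tmiittmmjhtmfe" (len 14), cursors c1@2 c2@8 c4@8 c3@12, authorship 11..2424..33..
After op 5 (insert('a')): buffer="tmaiittmmaajhtmafe" (len 18), cursors c1@3 c2@11 c4@11 c3@16, authorship 111..242424..333..
After op 6 (delete): buffer="tmiittmmjhtmfe" (len 14), cursors c1@2 c2@8 c4@8 c3@12, authorship 11..2424..33..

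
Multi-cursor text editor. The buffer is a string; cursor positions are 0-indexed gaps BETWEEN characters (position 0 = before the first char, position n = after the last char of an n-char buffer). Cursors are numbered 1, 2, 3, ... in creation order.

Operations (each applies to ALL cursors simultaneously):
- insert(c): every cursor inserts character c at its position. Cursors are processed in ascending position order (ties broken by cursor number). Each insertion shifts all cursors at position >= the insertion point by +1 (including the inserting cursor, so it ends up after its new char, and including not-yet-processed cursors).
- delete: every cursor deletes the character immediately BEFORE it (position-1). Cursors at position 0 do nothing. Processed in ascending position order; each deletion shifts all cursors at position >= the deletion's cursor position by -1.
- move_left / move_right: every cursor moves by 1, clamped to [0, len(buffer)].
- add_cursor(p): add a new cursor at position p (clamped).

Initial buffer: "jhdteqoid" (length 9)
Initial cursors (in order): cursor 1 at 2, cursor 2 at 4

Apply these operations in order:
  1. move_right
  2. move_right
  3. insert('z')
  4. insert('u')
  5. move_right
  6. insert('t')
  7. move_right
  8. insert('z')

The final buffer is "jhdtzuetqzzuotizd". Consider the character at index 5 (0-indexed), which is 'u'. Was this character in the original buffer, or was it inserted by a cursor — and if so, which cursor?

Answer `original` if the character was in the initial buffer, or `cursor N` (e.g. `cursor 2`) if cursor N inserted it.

After op 1 (move_right): buffer="jhdteqoid" (len 9), cursors c1@3 c2@5, authorship .........
After op 2 (move_right): buffer="jhdteqoid" (len 9), cursors c1@4 c2@6, authorship .........
After op 3 (insert('z')): buffer="jhdtzeqzoid" (len 11), cursors c1@5 c2@8, authorship ....1..2...
After op 4 (insert('u')): buffer="jhdtzueqzuoid" (len 13), cursors c1@6 c2@10, authorship ....11..22...
After op 5 (move_right): buffer="jhdtzueqzuoid" (len 13), cursors c1@7 c2@11, authorship ....11..22...
After op 6 (insert('t')): buffer="jhdtzuetqzuotid" (len 15), cursors c1@8 c2@13, authorship ....11.1.22.2..
After op 7 (move_right): buffer="jhdtzuetqzuotid" (len 15), cursors c1@9 c2@14, authorship ....11.1.22.2..
After op 8 (insert('z')): buffer="jhdtzuetqzzuotizd" (len 17), cursors c1@10 c2@16, authorship ....11.1.122.2.2.
Authorship (.=original, N=cursor N): . . . . 1 1 . 1 . 1 2 2 . 2 . 2 .
Index 5: author = 1

Answer: cursor 1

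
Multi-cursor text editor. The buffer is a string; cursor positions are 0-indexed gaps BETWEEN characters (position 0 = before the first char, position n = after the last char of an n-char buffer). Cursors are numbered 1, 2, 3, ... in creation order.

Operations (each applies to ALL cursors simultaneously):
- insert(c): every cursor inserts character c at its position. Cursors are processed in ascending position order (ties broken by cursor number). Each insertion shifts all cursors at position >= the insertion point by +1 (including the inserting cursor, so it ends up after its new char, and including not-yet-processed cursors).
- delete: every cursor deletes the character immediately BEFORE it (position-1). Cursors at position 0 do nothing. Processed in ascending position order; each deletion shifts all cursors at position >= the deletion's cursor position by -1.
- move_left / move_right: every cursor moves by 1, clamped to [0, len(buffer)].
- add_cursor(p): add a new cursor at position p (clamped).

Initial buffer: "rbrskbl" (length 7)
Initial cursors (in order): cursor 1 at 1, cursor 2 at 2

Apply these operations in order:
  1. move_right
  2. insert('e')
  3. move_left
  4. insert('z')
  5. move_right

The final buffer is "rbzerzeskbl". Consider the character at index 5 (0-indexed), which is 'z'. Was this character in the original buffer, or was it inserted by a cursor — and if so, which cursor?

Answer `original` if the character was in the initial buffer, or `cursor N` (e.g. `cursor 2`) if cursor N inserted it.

After op 1 (move_right): buffer="rbrskbl" (len 7), cursors c1@2 c2@3, authorship .......
After op 2 (insert('e')): buffer="rbereskbl" (len 9), cursors c1@3 c2@5, authorship ..1.2....
After op 3 (move_left): buffer="rbereskbl" (len 9), cursors c1@2 c2@4, authorship ..1.2....
After op 4 (insert('z')): buffer="rbzerzeskbl" (len 11), cursors c1@3 c2@6, authorship ..11.22....
After op 5 (move_right): buffer="rbzerzeskbl" (len 11), cursors c1@4 c2@7, authorship ..11.22....
Authorship (.=original, N=cursor N): . . 1 1 . 2 2 . . . .
Index 5: author = 2

Answer: cursor 2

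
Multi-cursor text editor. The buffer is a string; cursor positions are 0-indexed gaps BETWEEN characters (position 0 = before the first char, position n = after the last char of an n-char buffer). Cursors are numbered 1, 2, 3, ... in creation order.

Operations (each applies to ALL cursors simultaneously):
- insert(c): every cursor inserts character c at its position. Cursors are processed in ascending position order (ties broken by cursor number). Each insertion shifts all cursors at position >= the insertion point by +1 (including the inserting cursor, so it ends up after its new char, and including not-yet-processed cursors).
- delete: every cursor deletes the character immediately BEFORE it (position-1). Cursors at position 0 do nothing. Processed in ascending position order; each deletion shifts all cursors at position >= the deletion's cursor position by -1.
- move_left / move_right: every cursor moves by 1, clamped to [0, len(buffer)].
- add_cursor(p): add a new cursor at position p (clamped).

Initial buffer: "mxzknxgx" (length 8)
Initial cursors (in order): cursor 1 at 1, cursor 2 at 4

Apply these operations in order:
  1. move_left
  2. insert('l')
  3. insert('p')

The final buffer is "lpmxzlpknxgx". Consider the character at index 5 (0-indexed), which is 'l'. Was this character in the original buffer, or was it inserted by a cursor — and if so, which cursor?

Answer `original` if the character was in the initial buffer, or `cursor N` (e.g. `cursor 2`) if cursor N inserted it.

After op 1 (move_left): buffer="mxzknxgx" (len 8), cursors c1@0 c2@3, authorship ........
After op 2 (insert('l')): buffer="lmxzlknxgx" (len 10), cursors c1@1 c2@5, authorship 1...2.....
After op 3 (insert('p')): buffer="lpmxzlpknxgx" (len 12), cursors c1@2 c2@7, authorship 11...22.....
Authorship (.=original, N=cursor N): 1 1 . . . 2 2 . . . . .
Index 5: author = 2

Answer: cursor 2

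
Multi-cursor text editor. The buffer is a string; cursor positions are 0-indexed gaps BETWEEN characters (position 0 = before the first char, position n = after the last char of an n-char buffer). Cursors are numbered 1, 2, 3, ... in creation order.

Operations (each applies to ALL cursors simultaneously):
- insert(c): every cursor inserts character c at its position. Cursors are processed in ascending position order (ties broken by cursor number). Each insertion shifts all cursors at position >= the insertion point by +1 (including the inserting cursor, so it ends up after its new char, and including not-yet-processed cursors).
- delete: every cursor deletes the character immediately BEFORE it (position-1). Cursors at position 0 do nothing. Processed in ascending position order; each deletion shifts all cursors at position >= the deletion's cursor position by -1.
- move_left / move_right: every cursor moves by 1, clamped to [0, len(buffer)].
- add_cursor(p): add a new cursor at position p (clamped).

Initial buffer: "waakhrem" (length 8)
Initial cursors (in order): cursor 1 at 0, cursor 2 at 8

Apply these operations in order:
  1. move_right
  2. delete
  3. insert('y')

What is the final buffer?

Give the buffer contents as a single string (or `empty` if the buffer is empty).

After op 1 (move_right): buffer="waakhrem" (len 8), cursors c1@1 c2@8, authorship ........
After op 2 (delete): buffer="aakhre" (len 6), cursors c1@0 c2@6, authorship ......
After op 3 (insert('y')): buffer="yaakhrey" (len 8), cursors c1@1 c2@8, authorship 1......2

Answer: yaakhrey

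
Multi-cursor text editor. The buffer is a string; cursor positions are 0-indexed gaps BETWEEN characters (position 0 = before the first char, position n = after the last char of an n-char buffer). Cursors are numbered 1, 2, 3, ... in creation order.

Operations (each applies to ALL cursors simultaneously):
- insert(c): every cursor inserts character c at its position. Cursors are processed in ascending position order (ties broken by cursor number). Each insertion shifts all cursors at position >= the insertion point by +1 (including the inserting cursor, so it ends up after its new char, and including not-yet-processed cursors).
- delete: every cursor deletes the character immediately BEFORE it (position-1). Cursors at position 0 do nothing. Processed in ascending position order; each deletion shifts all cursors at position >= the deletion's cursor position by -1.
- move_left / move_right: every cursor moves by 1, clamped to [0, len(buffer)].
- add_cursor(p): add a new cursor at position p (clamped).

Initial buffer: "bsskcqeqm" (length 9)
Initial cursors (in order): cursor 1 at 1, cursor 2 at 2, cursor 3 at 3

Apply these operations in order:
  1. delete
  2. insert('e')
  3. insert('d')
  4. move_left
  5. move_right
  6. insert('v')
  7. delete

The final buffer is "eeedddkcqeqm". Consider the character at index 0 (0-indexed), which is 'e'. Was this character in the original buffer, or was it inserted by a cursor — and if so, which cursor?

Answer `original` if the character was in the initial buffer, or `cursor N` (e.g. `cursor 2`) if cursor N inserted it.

After op 1 (delete): buffer="kcqeqm" (len 6), cursors c1@0 c2@0 c3@0, authorship ......
After op 2 (insert('e')): buffer="eeekcqeqm" (len 9), cursors c1@3 c2@3 c3@3, authorship 123......
After op 3 (insert('d')): buffer="eeedddkcqeqm" (len 12), cursors c1@6 c2@6 c3@6, authorship 123123......
After op 4 (move_left): buffer="eeedddkcqeqm" (len 12), cursors c1@5 c2@5 c3@5, authorship 123123......
After op 5 (move_right): buffer="eeedddkcqeqm" (len 12), cursors c1@6 c2@6 c3@6, authorship 123123......
After op 6 (insert('v')): buffer="eeedddvvvkcqeqm" (len 15), cursors c1@9 c2@9 c3@9, authorship 123123123......
After op 7 (delete): buffer="eeedddkcqeqm" (len 12), cursors c1@6 c2@6 c3@6, authorship 123123......
Authorship (.=original, N=cursor N): 1 2 3 1 2 3 . . . . . .
Index 0: author = 1

Answer: cursor 1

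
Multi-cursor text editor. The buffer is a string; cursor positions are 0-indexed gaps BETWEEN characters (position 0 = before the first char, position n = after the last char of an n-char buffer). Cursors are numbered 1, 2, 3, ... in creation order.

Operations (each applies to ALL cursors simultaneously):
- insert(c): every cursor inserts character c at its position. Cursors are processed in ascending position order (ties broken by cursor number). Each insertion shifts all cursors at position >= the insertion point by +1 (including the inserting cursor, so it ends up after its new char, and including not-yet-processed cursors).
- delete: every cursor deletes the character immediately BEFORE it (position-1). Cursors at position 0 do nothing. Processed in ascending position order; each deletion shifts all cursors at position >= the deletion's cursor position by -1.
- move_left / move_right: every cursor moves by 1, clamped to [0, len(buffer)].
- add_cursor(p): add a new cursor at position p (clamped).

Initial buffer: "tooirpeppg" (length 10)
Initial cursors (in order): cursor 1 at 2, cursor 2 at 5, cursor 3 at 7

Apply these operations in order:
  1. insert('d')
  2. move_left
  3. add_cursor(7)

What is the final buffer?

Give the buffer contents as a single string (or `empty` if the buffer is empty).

After op 1 (insert('d')): buffer="todoirdpedppg" (len 13), cursors c1@3 c2@7 c3@10, authorship ..1...2..3...
After op 2 (move_left): buffer="todoirdpedppg" (len 13), cursors c1@2 c2@6 c3@9, authorship ..1...2..3...
After op 3 (add_cursor(7)): buffer="todoirdpedppg" (len 13), cursors c1@2 c2@6 c4@7 c3@9, authorship ..1...2..3...

Answer: todoirdpedppg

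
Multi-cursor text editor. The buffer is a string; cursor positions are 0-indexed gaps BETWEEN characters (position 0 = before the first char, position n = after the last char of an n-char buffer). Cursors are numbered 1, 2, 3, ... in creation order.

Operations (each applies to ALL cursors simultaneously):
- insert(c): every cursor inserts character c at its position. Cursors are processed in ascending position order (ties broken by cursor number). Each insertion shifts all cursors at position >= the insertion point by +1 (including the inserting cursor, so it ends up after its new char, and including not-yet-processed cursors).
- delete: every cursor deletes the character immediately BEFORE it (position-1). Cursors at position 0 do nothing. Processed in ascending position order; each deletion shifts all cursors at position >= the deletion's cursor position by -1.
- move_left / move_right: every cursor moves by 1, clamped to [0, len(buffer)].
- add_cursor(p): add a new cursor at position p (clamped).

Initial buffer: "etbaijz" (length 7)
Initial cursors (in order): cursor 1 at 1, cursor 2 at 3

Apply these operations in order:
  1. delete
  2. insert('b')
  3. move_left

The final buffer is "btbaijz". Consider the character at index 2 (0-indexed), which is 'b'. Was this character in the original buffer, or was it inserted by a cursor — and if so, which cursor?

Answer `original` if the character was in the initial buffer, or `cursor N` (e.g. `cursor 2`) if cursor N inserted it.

Answer: cursor 2

Derivation:
After op 1 (delete): buffer="taijz" (len 5), cursors c1@0 c2@1, authorship .....
After op 2 (insert('b')): buffer="btbaijz" (len 7), cursors c1@1 c2@3, authorship 1.2....
After op 3 (move_left): buffer="btbaijz" (len 7), cursors c1@0 c2@2, authorship 1.2....
Authorship (.=original, N=cursor N): 1 . 2 . . . .
Index 2: author = 2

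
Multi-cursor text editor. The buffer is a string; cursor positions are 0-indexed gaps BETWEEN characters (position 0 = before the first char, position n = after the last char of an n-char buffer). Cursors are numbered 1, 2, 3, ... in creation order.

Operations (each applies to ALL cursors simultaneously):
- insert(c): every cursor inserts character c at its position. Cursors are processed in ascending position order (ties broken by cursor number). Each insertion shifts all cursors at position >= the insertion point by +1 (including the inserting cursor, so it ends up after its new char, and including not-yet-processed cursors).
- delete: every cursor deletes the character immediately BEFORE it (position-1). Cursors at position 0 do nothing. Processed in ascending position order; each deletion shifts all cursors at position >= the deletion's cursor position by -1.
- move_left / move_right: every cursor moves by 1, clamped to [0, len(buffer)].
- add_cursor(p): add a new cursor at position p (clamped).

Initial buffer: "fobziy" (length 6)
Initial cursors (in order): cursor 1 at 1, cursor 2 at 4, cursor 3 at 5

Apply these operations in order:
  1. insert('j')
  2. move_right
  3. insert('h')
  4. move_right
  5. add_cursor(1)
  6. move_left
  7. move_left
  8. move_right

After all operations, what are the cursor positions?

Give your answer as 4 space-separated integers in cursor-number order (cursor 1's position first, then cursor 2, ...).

Answer: 4 9 11 1

Derivation:
After op 1 (insert('j')): buffer="fjobzjijy" (len 9), cursors c1@2 c2@6 c3@8, authorship .1...2.3.
After op 2 (move_right): buffer="fjobzjijy" (len 9), cursors c1@3 c2@7 c3@9, authorship .1...2.3.
After op 3 (insert('h')): buffer="fjohbzjihjyh" (len 12), cursors c1@4 c2@9 c3@12, authorship .1.1..2.23.3
After op 4 (move_right): buffer="fjohbzjihjyh" (len 12), cursors c1@5 c2@10 c3@12, authorship .1.1..2.23.3
After op 5 (add_cursor(1)): buffer="fjohbzjihjyh" (len 12), cursors c4@1 c1@5 c2@10 c3@12, authorship .1.1..2.23.3
After op 6 (move_left): buffer="fjohbzjihjyh" (len 12), cursors c4@0 c1@4 c2@9 c3@11, authorship .1.1..2.23.3
After op 7 (move_left): buffer="fjohbzjihjyh" (len 12), cursors c4@0 c1@3 c2@8 c3@10, authorship .1.1..2.23.3
After op 8 (move_right): buffer="fjohbzjihjyh" (len 12), cursors c4@1 c1@4 c2@9 c3@11, authorship .1.1..2.23.3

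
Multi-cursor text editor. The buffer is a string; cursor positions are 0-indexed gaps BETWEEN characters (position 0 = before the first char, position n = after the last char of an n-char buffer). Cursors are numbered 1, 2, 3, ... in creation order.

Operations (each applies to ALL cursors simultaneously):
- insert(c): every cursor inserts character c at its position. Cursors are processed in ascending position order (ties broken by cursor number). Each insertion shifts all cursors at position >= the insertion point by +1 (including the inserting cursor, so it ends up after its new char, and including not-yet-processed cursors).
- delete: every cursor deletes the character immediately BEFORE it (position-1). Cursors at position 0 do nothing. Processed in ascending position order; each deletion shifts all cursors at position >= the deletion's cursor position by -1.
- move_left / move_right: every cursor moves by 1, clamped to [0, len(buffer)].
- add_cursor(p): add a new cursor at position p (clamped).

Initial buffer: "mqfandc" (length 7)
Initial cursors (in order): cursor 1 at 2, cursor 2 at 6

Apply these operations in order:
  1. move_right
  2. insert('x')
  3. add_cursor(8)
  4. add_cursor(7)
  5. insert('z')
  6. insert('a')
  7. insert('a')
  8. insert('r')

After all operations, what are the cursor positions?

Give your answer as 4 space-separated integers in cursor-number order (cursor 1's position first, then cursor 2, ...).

After op 1 (move_right): buffer="mqfandc" (len 7), cursors c1@3 c2@7, authorship .......
After op 2 (insert('x')): buffer="mqfxandcx" (len 9), cursors c1@4 c2@9, authorship ...1....2
After op 3 (add_cursor(8)): buffer="mqfxandcx" (len 9), cursors c1@4 c3@8 c2@9, authorship ...1....2
After op 4 (add_cursor(7)): buffer="mqfxandcx" (len 9), cursors c1@4 c4@7 c3@8 c2@9, authorship ...1....2
After op 5 (insert('z')): buffer="mqfxzandzczxz" (len 13), cursors c1@5 c4@9 c3@11 c2@13, authorship ...11...4.322
After op 6 (insert('a')): buffer="mqfxzaandzaczaxza" (len 17), cursors c1@6 c4@11 c3@14 c2@17, authorship ...111...44.33222
After op 7 (insert('a')): buffer="mqfxzaaandzaaczaaxzaa" (len 21), cursors c1@7 c4@13 c3@17 c2@21, authorship ...1111...444.3332222
After op 8 (insert('r')): buffer="mqfxzaarandzaarczaarxzaar" (len 25), cursors c1@8 c4@15 c3@20 c2@25, authorship ...11111...4444.333322222

Answer: 8 25 20 15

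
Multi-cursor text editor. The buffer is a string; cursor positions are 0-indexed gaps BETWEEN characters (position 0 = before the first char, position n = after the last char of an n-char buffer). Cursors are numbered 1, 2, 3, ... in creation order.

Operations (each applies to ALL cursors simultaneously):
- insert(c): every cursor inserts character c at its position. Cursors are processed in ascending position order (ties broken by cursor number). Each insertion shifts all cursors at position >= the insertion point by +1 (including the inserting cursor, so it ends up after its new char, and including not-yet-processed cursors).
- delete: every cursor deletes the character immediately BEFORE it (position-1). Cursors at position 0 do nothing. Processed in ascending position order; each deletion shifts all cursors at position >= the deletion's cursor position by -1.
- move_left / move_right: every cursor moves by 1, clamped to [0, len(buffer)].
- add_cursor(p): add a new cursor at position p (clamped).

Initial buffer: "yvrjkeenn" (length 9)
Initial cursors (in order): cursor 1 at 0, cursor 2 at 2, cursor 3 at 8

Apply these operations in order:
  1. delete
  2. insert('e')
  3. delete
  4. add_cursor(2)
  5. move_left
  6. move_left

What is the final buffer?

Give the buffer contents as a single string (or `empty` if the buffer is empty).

Answer: yrjkeen

Derivation:
After op 1 (delete): buffer="yrjkeen" (len 7), cursors c1@0 c2@1 c3@6, authorship .......
After op 2 (insert('e')): buffer="eyerjkeeen" (len 10), cursors c1@1 c2@3 c3@9, authorship 1.2.....3.
After op 3 (delete): buffer="yrjkeen" (len 7), cursors c1@0 c2@1 c3@6, authorship .......
After op 4 (add_cursor(2)): buffer="yrjkeen" (len 7), cursors c1@0 c2@1 c4@2 c3@6, authorship .......
After op 5 (move_left): buffer="yrjkeen" (len 7), cursors c1@0 c2@0 c4@1 c3@5, authorship .......
After op 6 (move_left): buffer="yrjkeen" (len 7), cursors c1@0 c2@0 c4@0 c3@4, authorship .......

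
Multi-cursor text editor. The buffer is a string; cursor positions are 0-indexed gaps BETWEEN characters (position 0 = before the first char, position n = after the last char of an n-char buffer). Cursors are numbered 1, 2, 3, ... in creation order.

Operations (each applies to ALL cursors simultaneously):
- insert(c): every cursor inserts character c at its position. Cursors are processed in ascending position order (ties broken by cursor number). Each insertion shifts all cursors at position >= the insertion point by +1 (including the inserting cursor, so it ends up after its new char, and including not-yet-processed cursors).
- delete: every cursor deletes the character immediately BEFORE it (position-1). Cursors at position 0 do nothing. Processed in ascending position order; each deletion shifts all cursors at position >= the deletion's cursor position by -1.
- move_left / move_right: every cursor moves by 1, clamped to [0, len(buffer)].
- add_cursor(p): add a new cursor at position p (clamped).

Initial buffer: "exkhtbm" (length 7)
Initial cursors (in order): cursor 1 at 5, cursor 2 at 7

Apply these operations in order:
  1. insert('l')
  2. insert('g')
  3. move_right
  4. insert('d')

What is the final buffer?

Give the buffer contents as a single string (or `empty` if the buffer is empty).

After op 1 (insert('l')): buffer="exkhtlbml" (len 9), cursors c1@6 c2@9, authorship .....1..2
After op 2 (insert('g')): buffer="exkhtlgbmlg" (len 11), cursors c1@7 c2@11, authorship .....11..22
After op 3 (move_right): buffer="exkhtlgbmlg" (len 11), cursors c1@8 c2@11, authorship .....11..22
After op 4 (insert('d')): buffer="exkhtlgbdmlgd" (len 13), cursors c1@9 c2@13, authorship .....11.1.222

Answer: exkhtlgbdmlgd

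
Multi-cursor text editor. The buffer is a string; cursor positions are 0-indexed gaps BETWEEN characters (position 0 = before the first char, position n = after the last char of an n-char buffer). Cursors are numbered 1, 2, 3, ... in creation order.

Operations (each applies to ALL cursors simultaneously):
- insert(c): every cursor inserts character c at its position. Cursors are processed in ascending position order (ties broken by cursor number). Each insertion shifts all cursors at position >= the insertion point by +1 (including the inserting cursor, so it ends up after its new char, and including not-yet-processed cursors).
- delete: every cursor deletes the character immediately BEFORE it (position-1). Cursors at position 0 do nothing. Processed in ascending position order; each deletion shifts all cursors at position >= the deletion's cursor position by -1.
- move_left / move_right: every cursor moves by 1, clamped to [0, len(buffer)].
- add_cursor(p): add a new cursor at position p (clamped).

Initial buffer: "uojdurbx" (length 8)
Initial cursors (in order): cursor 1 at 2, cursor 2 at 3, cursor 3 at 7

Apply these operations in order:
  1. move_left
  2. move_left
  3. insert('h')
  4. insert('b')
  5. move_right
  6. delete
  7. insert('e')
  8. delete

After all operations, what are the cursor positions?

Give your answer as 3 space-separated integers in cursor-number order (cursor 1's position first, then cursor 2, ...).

After op 1 (move_left): buffer="uojdurbx" (len 8), cursors c1@1 c2@2 c3@6, authorship ........
After op 2 (move_left): buffer="uojdurbx" (len 8), cursors c1@0 c2@1 c3@5, authorship ........
After op 3 (insert('h')): buffer="huhojduhrbx" (len 11), cursors c1@1 c2@3 c3@8, authorship 1.2....3...
After op 4 (insert('b')): buffer="hbuhbojduhbrbx" (len 14), cursors c1@2 c2@5 c3@11, authorship 11.22....33...
After op 5 (move_right): buffer="hbuhbojduhbrbx" (len 14), cursors c1@3 c2@6 c3@12, authorship 11.22....33...
After op 6 (delete): buffer="hbhbjduhbbx" (len 11), cursors c1@2 c2@4 c3@9, authorship 1122...33..
After op 7 (insert('e')): buffer="hbehbejduhbebx" (len 14), cursors c1@3 c2@6 c3@12, authorship 111222...333..
After op 8 (delete): buffer="hbhbjduhbbx" (len 11), cursors c1@2 c2@4 c3@9, authorship 1122...33..

Answer: 2 4 9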